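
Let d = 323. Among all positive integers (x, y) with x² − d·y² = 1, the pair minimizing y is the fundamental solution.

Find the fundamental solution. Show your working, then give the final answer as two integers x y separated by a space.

d=323: √d = [17; 1,34] (ℓ=2, even), read p_1/q_1
i=0: a=17 ⇒ p=17, q=1
i=1: a=1 ⇒ p=18, q=1
(x₁, y₁) = (18, 1);  18² − 323·1² = 1 ✓

18 1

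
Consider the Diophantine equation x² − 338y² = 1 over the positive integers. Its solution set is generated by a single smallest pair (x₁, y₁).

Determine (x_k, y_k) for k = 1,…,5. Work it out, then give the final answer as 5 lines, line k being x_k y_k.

114243 6214
26102926097 1419812004
5964153172084899 324407165539730
1362725501650887306817 74122495624090936776
311363698964240484013304163 16935952534841634614661406

d=338: √d = [18; 2,1,1,2,36] (ℓ=5, odd), read p_9/q_9
k=0  a_k=18  p_k/q_k = 18/1
…
k=3  a_k=1  p_k/q_k = 92/5
…
k=7  a_k=1  p_k/q_k = 26327/1432
k=8  a_k=1  p_k/q_k = 43958/2391
k=9  a_k=2  p_k/q_k = 114243/6214
fundamental: x₁=114243, y₁=6214  (since 13051463049 − 338·38613796 = 1)
(114243+6214√338)^2 = 26102926097 + 1419812004√338
(114243+6214√338)^3 = 5964153172084899 + 324407165539730√338
(114243+6214√338)^4 = 1362725501650887306817 + 74122495624090936776√338
(114243+6214√338)^5 = 311363698964240484013304163 + 16935952534841634614661406√338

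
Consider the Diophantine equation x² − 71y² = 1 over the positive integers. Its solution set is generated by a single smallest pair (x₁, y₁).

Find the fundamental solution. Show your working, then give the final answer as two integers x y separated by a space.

√71 = [8; 2,2,1,7,1,2,2,16, …], period ℓ=8 (even) → k=7
step 0: (8, 1)  from 8·(1,0) + (0,1)
…
step 2: (42, 5)  from 2·(17,2) + (8,1)
step 3: (59, 7)  from 1·(42,5) + (17,2)
step 4: (455, 54)  from 7·(59,7) + (42,5)
…
step 6: (1483, 176)  from 2·(514,61) + (455,54)
step 7: (3480, 413)  from 2·(1483,176) + (514,61)
(x₁, y₁) = (3480, 413);  3480² − 71·413² = 1 ✓

3480 413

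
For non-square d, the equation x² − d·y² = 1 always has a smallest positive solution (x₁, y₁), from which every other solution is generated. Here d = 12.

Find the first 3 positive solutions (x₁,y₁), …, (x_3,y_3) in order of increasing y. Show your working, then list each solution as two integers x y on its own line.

√12 = [3; 2,6, …], period ℓ=2 (even) → k=1
step 0: (3, 1)  from 3·(1,0) + (0,1)
step 1: (7, 2)  from 2·(3,1) + (1,0)
(x₁, y₁) = (7, 2);  7² − 12·2² = 1 ✓
n=2: (7,2)∘(7,2) = (7·7+12·2·2, 7·2+2·7) = (97,28)
n=3: (97,28)∘(7,2) = (7·97+12·2·28, 7·28+2·97) = (1351,390)

7 2
97 28
1351 390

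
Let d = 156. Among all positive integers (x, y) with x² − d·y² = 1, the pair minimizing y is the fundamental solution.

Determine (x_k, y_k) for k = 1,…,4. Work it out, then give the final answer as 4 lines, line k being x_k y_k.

[12; 2,24] for √156; ℓ=2 ⇒ convergent index 1
k=0  a_k=12  p_k/q_k = 12/1
k=1  a_k=2  p_k/q_k = 25/2
(x₁, y₁) = (25, 2);  25² − 156·2² = 1 ✓
k=2:  x_2 = 25·25+156·2·2 = 1249,  y_2 = 25·2+2·25 = 100
k=3:  x_3 = 25·1249+156·2·100 = 62425,  y_3 = 25·100+2·1249 = 4998
k=4:  x_4 = 25·62425+156·2·4998 = 3120001,  y_4 = 25·4998+2·62425 = 249800

25 2
1249 100
62425 4998
3120001 249800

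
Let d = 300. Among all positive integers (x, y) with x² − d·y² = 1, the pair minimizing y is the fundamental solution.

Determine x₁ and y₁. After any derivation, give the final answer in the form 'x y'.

1351 78

√300 = [17; 3,8,3,34, …], period ℓ=4 (even) → k=3
step 0: (17, 1)  from 17·(1,0) + (0,1)
…
step 2: (433, 25)  from 8·(52,3) + (17,1)
step 3: (1351, 78)  from 3·(433,25) + (52,3)
(x₁, y₁) = (1351, 78);  1351² − 300·78² = 1 ✓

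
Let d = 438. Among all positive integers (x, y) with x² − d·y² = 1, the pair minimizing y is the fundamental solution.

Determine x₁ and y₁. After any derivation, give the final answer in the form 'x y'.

√438 = [20; 1,12,1,40, …], period ℓ=4 (even) → k=3
step 0: (20, 1)  from 20·(1,0) + (0,1)
step 1: (21, 1)  from 1·(20,1) + (1,0)
step 2: (272, 13)  from 12·(21,1) + (20,1)
step 3: (293, 14)  from 1·(272,13) + (21,1)
fundamental: x₁=293, y₁=14  (since 85849 − 438·196 = 1)

293 14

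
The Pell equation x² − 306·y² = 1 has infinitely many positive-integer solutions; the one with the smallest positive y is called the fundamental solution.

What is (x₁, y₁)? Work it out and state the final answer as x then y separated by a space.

35 2

√306 = [17; 2,34, …], period ℓ=2 (even) → k=1
step 0: (17, 1)  from 17·(1,0) + (0,1)
step 1: (35, 2)  from 2·(17,1) + (1,0)
fundamental: x₁=35, y₁=2  (since 1225 − 306·4 = 1)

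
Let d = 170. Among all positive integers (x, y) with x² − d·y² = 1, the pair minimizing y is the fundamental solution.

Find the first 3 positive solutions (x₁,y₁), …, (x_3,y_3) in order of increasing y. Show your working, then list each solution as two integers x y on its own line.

339 26
229841 17628
155831859 11951758

[13; 26] for √170; ℓ=1 ⇒ convergent index 1
step 0: (13, 1)  from 13·(1,0) + (0,1)
step 1: (339, 26)  from 26·(13,1) + (1,0)
(x₁, y₁) = (339, 26);  339² − 170·26² = 1 ✓
(x_2, y_2) = (339·339 + 170·26·26, 339·26 + 26·339) = (229841, 17628)
(x_3, y_3) = (339·229841 + 170·26·17628, 339·17628 + 26·229841) = (155831859, 11951758)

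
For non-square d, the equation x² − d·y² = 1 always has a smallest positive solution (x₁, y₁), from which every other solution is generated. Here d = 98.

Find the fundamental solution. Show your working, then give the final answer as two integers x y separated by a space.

99 10

√98 → a₀=9, period (1,8,1,18); ℓ=4 even so k=3
a_0=9:  p_0=9·1+0=9,  q_0=9·0+1=1
…
a_2=8:  p_2=8·10+9=89,  q_2=8·1+1=9
a_3=1:  p_3=1·89+10=99,  q_3=1·9+1=10
(x₁, y₁) = (99, 10);  99² − 98·10² = 1 ✓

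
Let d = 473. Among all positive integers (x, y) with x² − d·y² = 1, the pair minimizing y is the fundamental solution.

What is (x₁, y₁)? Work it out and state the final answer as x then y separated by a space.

87 4

d=473: √d = [21; 1,2,1,42] (ℓ=4, even), read p_3/q_3
i=0: a=21 ⇒ p=21, q=1
…
i=2: a=2 ⇒ p=65, q=3
i=3: a=1 ⇒ p=87, q=4
fundamental: x₁=87, y₁=4  (since 7569 − 473·16 = 1)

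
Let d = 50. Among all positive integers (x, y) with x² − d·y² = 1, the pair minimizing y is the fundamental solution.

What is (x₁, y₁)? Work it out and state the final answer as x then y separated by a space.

d=50: √d = [7; 14] (ℓ=1, odd), read p_1/q_1
k=0  a_k=7  p_k/q_k = 7/1
k=1  a_k=14  p_k/q_k = 99/14
(x₁, y₁) = (99, 14);  99² − 50·14² = 1 ✓

99 14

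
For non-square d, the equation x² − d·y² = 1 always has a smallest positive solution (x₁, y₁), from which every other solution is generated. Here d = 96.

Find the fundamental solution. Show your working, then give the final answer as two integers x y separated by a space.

49 5

[9; 1,3,1,18] for √96; ℓ=4 ⇒ convergent index 3
a_0=9:  p_0=9·1+0=9,  q_0=9·0+1=1
a_1=1:  p_1=1·9+1=10,  q_1=1·1+0=1
a_2=3:  p_2=3·10+9=39,  q_2=3·1+1=4
a_3=1:  p_3=1·39+10=49,  q_3=1·4+1=5
fundamental: x₁=49, y₁=5  (since 2401 − 96·25 = 1)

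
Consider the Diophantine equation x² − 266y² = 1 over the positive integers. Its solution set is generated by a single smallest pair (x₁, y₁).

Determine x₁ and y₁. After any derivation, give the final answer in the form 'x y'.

[16; 3,4,3,32] for √266; ℓ=4 ⇒ convergent index 3
a_0=16:  p_0=16·1+0=16,  q_0=16·0+1=1
…
a_2=4:  p_2=4·49+16=212,  q_2=4·3+1=13
a_3=3:  p_3=3·212+49=685,  q_3=3·13+3=42
fundamental: x₁=685, y₁=42  (since 469225 − 266·1764 = 1)

685 42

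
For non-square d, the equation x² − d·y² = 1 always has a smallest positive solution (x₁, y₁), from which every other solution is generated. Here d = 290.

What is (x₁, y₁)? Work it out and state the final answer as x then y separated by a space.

[17; 34] for √290; ℓ=1 ⇒ convergent index 1
k=0  a_k=17  p_k/q_k = 17/1
k=1  a_k=34  p_k/q_k = 579/34
(x₁, y₁) = (579, 34);  579² − 290·34² = 1 ✓

579 34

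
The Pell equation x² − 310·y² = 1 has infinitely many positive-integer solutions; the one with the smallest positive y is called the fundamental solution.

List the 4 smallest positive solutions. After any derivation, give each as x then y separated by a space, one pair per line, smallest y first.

√310 → a₀=17, period (1,1,1,1,5,…,1,1,34); ℓ=16 even so k=15
a_0=17:  p_0=17·1+0=17,  q_0=17·0+1=1
a_1=1:  p_1=1·17+1=18,  q_1=1·1+0=1
a_2=1:  p_2=1·18+17=35,  q_2=1·1+1=2
a_3=1:  p_3=1·35+18=53,  q_3=1·2+1=3
a_4=1:  p_4=1·53+35=88,  q_4=1·3+2=5
a_5=5:  p_5=5·88+53=493,  q_5=5·5+3=28
a_6=3:  p_6=3·493+88=1567,  q_6=3·28+5=89
a_7=1:  p_7=1·1567+493=2060,  q_7=1·89+28=117
…
a_9=1:  p_9=1·5687+2060=7747,  q_9=1·323+117=440
a_10=3:  p_10=3·7747+5687=28928,  q_10=3·440+323=1643
a_11=5:  p_11=5·28928+7747=152387,  q_11=5·1643+440=8655
…
a_13=1:  p_13=1·181315+152387=333702,  q_13=1·10298+8655=18953
a_14=1:  p_14=1·333702+181315=515017,  q_14=1·18953+10298=29251
a_15=1:  p_15=1·515017+333702=848719,  q_15=1·29251+18953=48204
→ (848719, 48204).  Check: 848719²=720323940961, 310·48204²=720323940960, difference 1.
k=2:  x_2 = 848719·848719+310·48204·48204 = 1440647881921,  y_2 = 848719·48204+48204·848719 = 81823301352
k=3:  x_3 = 848719·1440647881921+310·48204·81823301352 = 2445410459391369679,  y_3 = 848719·81823301352+48204·1440647881921 = 138889981000287972
k=4:  x_4 = 848719·2445410459391369679+310·48204·138889981000287972 = 4150932639366927117300481,  y_4 = 848719·138889981000287972+48204·2445410459391369679 = 235757131569084991314384

848719 48204
1440647881921 81823301352
2445410459391369679 138889981000287972
4150932639366927117300481 235757131569084991314384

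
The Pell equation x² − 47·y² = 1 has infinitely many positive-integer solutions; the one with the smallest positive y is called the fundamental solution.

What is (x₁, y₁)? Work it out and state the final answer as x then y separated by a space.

[6; 1,5,1,12] for √47; ℓ=4 ⇒ convergent index 3
a_0=6:  p_0=6·1+0=6,  q_0=6·0+1=1
a_1=1:  p_1=1·6+1=7,  q_1=1·1+0=1
a_2=5:  p_2=5·7+6=41,  q_2=5·1+1=6
a_3=1:  p_3=1·41+7=48,  q_3=1·6+1=7
(x₁, y₁) = (48, 7);  48² − 47·7² = 1 ✓

48 7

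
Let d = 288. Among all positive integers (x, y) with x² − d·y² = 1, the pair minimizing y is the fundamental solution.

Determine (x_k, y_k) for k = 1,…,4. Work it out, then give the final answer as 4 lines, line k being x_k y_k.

√288 = [16; 1,32, …], period ℓ=2 (even) → k=1
step 0: (16, 1)  from 16·(1,0) + (0,1)
step 1: (17, 1)  from 1·(16,1) + (1,0)
(x₁, y₁) = (17, 1);  17² − 288·1² = 1 ✓
(17+1√288)^2 = 577 + 34√288
(17+1√288)^3 = 19601 + 1155√288
(17+1√288)^4 = 665857 + 39236√288

17 1
577 34
19601 1155
665857 39236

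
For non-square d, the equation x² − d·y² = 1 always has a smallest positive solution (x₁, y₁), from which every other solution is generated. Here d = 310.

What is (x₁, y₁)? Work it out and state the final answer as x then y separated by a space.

848719 48204

√310 → a₀=17, period (1,1,1,1,5,…,1,1,34); ℓ=16 even so k=15
a_0=17:  p_0=17·1+0=17,  q_0=17·0+1=1
…
a_5=5:  p_5=5·88+53=493,  q_5=5·5+3=28
a_6=3:  p_6=3·493+88=1567,  q_6=3·28+5=89
…
a_9=1:  p_9=1·5687+2060=7747,  q_9=1·323+117=440
…
a_14=1:  p_14=1·333702+181315=515017,  q_14=1·18953+10298=29251
a_15=1:  p_15=1·515017+333702=848719,  q_15=1·29251+18953=48204
fundamental: x₁=848719, y₁=48204  (since 720323940961 − 310·2323625616 = 1)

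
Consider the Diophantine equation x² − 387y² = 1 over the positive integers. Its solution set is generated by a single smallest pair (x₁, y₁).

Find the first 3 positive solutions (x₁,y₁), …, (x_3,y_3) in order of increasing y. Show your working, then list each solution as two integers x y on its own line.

3482 177
24248647 1232628
168867574226 8584021215

√387 = [19; 1,2,19,2,1,38, …], period ℓ=6 (even) → k=5
step 0: (19, 1)  from 19·(1,0) + (0,1)
step 1: (20, 1)  from 1·(19,1) + (1,0)
step 2: (59, 3)  from 2·(20,1) + (19,1)
…
step 4: (2341, 119)  from 2·(1141,58) + (59,3)
step 5: (3482, 177)  from 1·(2341,119) + (1141,58)
→ (3482, 177).  Check: 3482²=12124324, 387·177²=12124323, difference 1.
(3482+177√387)^2 = 24248647 + 1232628√387
(3482+177√387)^3 = 168867574226 + 8584021215√387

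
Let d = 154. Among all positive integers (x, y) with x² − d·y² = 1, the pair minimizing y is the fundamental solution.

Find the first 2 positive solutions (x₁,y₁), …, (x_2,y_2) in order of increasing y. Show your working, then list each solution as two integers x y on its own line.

21295 1716
906954049 73084440

[12; 2,2,3,1,2,1,3,2,2,24] for √154; ℓ=10 ⇒ convergent index 9
a_0=12:  p_0=12·1+0=12,  q_0=12·0+1=1
…
a_4=1:  p_4=1·211+62=273,  q_4=1·17+5=22
a_5=2:  p_5=2·273+211=757,  q_5=2·22+17=61
…
a_8=2:  p_8=2·3847+1030=8724,  q_8=2·310+83=703
a_9=2:  p_9=2·8724+3847=21295,  q_9=2·703+310=1716
fundamental: x₁=21295, y₁=1716  (since 453477025 − 154·2944656 = 1)
k=2:  x_2 = 21295·21295+154·1716·1716 = 906954049,  y_2 = 21295·1716+1716·21295 = 73084440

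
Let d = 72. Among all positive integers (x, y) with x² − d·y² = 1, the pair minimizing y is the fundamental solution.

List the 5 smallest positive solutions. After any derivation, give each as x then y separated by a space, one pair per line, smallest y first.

17 2
577 68
19601 2310
665857 78472
22619537 2665738

√72 = [8; 2,16, …], period ℓ=2 (even) → k=1
step 0: (8, 1)  from 8·(1,0) + (0,1)
step 1: (17, 2)  from 2·(8,1) + (1,0)
fundamental: x₁=17, y₁=2  (since 289 − 72·4 = 1)
(x_2, y_2) = (17·17 + 72·2·2, 17·2 + 2·17) = (577, 68)
(x_3, y_3) = (17·577 + 72·2·68, 17·68 + 2·577) = (19601, 2310)
(x_4, y_4) = (17·19601 + 72·2·2310, 17·2310 + 2·19601) = (665857, 78472)
(x_5, y_5) = (17·665857 + 72·2·78472, 17·78472 + 2·665857) = (22619537, 2665738)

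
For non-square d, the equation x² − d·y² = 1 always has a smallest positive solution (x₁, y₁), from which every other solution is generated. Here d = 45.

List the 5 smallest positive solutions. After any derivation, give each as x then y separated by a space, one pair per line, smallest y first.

161 24
51841 7728
16692641 2488392
5374978561 801254496
1730726404001 258001459320

√45 = [6; 1,2,2,2,1,12, …], period ℓ=6 (even) → k=5
step 0: (6, 1)  from 6·(1,0) + (0,1)
step 1: (7, 1)  from 1·(6,1) + (1,0)
…
step 4: (114, 17)  from 2·(47,7) + (20,3)
step 5: (161, 24)  from 1·(114,17) + (47,7)
fundamental: x₁=161, y₁=24  (since 25921 − 45·576 = 1)
(161+24√45)^2 = 51841 + 7728√45
(161+24√45)^3 = 16692641 + 2488392√45
(161+24√45)^4 = 5374978561 + 801254496√45
(161+24√45)^5 = 1730726404001 + 258001459320√45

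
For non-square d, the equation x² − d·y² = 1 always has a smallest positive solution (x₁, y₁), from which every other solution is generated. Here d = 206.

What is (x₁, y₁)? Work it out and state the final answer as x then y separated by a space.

59535 4148

[14; 2,1,5,14,5,1,2,28] for √206; ℓ=8 ⇒ convergent index 7
k=0  a_k=14  p_k/q_k = 14/1
k=1  a_k=2  p_k/q_k = 29/2
…
k=4  a_k=14  p_k/q_k = 3459/241
k=5  a_k=5  p_k/q_k = 17539/1222
k=6  a_k=1  p_k/q_k = 20998/1463
k=7  a_k=2  p_k/q_k = 59535/4148
→ (59535, 4148).  Check: 59535²=3544416225, 206·4148²=3544416224, difference 1.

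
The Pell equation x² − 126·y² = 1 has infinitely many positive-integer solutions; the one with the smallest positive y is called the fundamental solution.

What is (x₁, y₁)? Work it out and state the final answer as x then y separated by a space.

[11; 4,2,4,22] for √126; ℓ=4 ⇒ convergent index 3
k=0  a_k=11  p_k/q_k = 11/1
k=1  a_k=4  p_k/q_k = 45/4
k=2  a_k=2  p_k/q_k = 101/9
k=3  a_k=4  p_k/q_k = 449/40
(x₁, y₁) = (449, 40);  449² − 126·40² = 1 ✓

449 40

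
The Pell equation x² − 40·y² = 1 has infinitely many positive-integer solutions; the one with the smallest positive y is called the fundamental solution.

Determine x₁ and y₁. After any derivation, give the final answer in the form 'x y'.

[6; 3,12] for √40; ℓ=2 ⇒ convergent index 1
i=0: a=6 ⇒ p=6, q=1
i=1: a=3 ⇒ p=19, q=3
fundamental: x₁=19, y₁=3  (since 361 − 40·9 = 1)

19 3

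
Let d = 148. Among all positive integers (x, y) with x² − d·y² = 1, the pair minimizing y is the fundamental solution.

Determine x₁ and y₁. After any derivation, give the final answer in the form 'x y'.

[12; 6,24] for √148; ℓ=2 ⇒ convergent index 1
k=0  a_k=12  p_k/q_k = 12/1
k=1  a_k=6  p_k/q_k = 73/6
(x₁, y₁) = (73, 6);  73² − 148·6² = 1 ✓

73 6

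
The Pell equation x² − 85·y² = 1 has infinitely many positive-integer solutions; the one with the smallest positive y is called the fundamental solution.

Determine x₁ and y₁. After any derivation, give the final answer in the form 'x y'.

√85 → a₀=9, period (4,1,1,4,18); ℓ=5 odd so k=9
step 0: (9, 1)  from 9·(1,0) + (0,1)
…
step 6: (27926, 3029)  from 4·(6887,747) + (378,41)
…
step 8: (62739, 6805)  from 1·(34813,3776) + (27926,3029)
step 9: (285769, 30996)  from 4·(62739,6805) + (34813,3776)
(x₁, y₁) = (285769, 30996);  285769² − 85·30996² = 1 ✓

285769 30996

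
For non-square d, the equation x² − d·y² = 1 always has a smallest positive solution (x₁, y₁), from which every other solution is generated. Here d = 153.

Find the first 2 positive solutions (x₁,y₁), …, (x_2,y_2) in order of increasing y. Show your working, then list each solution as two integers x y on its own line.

2177 176
9478657 766304

√153 = [12; 2,1,2,2,2,1,2,24, …], period ℓ=8 (even) → k=7
i=0: a=12 ⇒ p=12, q=1
…
i=3: a=2 ⇒ p=99, q=8
…
i=6: a=1 ⇒ p=804, q=65
i=7: a=2 ⇒ p=2177, q=176
(x₁, y₁) = (2177, 176);  2177² − 153·176² = 1 ✓
k=2:  x_2 = 2177·2177+153·176·176 = 9478657,  y_2 = 2177·176+176·2177 = 766304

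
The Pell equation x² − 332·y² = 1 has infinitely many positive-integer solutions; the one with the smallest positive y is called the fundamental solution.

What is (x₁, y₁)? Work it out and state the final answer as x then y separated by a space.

13447 738

[18; 4,1,1,8,1,1,4,36] for √332; ℓ=8 ⇒ convergent index 7
k=0  a_k=18  p_k/q_k = 18/1
k=1  a_k=4  p_k/q_k = 73/4
…
k=3  a_k=1  p_k/q_k = 164/9
…
k=6  a_k=1  p_k/q_k = 2970/163
k=7  a_k=4  p_k/q_k = 13447/738
fundamental: x₁=13447, y₁=738  (since 180821809 − 332·544644 = 1)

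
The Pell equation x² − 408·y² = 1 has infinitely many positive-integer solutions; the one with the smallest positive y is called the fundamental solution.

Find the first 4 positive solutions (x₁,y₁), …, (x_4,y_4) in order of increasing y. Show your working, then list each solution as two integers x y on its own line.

101 5
20401 1010
4120901 204015
832401601 41210020

√408 = [20; 5,40, …], period ℓ=2 (even) → k=1
a_0=20:  p_0=20·1+0=20,  q_0=20·0+1=1
a_1=5:  p_1=5·20+1=101,  q_1=5·1+0=5
→ (101, 5).  Check: 101²=10201, 408·5²=10200, difference 1.
n=2: (101,5)∘(101,5) = (101·101+408·5·5, 101·5+5·101) = (20401,1010)
n=3: (20401,1010)∘(101,5) = (101·20401+408·5·1010, 101·1010+5·20401) = (4120901,204015)
n=4: (4120901,204015)∘(101,5) = (101·4120901+408·5·204015, 101·204015+5·4120901) = (832401601,41210020)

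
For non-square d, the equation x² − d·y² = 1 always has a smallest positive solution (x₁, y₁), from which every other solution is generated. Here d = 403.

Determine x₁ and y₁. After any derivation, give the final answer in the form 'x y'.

[20; 13,2,1,3,1,3,1,2,13,40] for √403; ℓ=10 ⇒ convergent index 9
a_0=20:  p_0=20·1+0=20,  q_0=20·0+1=1
a_1=13:  p_1=13·20+1=261,  q_1=13·1+0=13
…
a_3=1:  p_3=1·542+261=803,  q_3=1·27+13=40
…
a_6=3:  p_6=3·3754+2951=14213,  q_6=3·187+147=708
…
a_8=2:  p_8=2·17967+14213=50147,  q_8=2·895+708=2498
a_9=13:  p_9=13·50147+17967=669878,  q_9=13·2498+895=33369
→ (669878, 33369).  Check: 669878²=448736534884, 403·33369²=448736534883, difference 1.

669878 33369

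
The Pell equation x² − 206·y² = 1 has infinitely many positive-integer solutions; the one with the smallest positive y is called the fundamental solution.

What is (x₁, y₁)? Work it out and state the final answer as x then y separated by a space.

59535 4148

d=206: √d = [14; 2,1,5,14,5,1,2,28] (ℓ=8, even), read p_7/q_7
step 0: (14, 1)  from 14·(1,0) + (0,1)
…
step 2: (43, 3)  from 1·(29,2) + (14,1)
step 3: (244, 17)  from 5·(43,3) + (29,2)
step 4: (3459, 241)  from 14·(244,17) + (43,3)
step 5: (17539, 1222)  from 5·(3459,241) + (244,17)
step 6: (20998, 1463)  from 1·(17539,1222) + (3459,241)
step 7: (59535, 4148)  from 2·(20998,1463) + (17539,1222)
(x₁, y₁) = (59535, 4148);  59535² − 206·4148² = 1 ✓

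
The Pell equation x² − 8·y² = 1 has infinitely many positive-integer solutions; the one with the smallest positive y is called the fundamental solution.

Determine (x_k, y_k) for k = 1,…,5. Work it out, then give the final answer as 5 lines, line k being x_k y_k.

3 1
17 6
99 35
577 204
3363 1189

[2; 1,4] for √8; ℓ=2 ⇒ convergent index 1
i=0: a=2 ⇒ p=2, q=1
i=1: a=1 ⇒ p=3, q=1
fundamental: x₁=3, y₁=1  (since 9 − 8·1 = 1)
(x_2, y_2) = (3·3 + 8·1·1, 3·1 + 1·3) = (17, 6)
(x_3, y_3) = (3·17 + 8·1·6, 3·6 + 1·17) = (99, 35)
(x_4, y_4) = (3·99 + 8·1·35, 3·35 + 1·99) = (577, 204)
(x_5, y_5) = (3·577 + 8·1·204, 3·204 + 1·577) = (3363, 1189)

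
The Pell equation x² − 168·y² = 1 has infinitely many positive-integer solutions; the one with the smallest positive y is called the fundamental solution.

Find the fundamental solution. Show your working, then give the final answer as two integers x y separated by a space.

13 1

d=168: √d = [12; 1,24] (ℓ=2, even), read p_1/q_1
a_0=12:  p_0=12·1+0=12,  q_0=12·0+1=1
a_1=1:  p_1=1·12+1=13,  q_1=1·1+0=1
→ (13, 1).  Check: 13²=169, 168·1²=168, difference 1.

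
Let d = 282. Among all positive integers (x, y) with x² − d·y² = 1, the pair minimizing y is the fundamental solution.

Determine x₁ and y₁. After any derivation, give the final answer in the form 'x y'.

2351 140

[16; 1,3,1,4,1,3,1,32] for √282; ℓ=8 ⇒ convergent index 7
step 0: (16, 1)  from 16·(1,0) + (0,1)
step 1: (17, 1)  from 1·(16,1) + (1,0)
step 2: (67, 4)  from 3·(17,1) + (16,1)
…
step 4: (403, 24)  from 4·(84,5) + (67,4)
…
step 6: (1864, 111)  from 3·(487,29) + (403,24)
step 7: (2351, 140)  from 1·(1864,111) + (487,29)
fundamental: x₁=2351, y₁=140  (since 5527201 − 282·19600 = 1)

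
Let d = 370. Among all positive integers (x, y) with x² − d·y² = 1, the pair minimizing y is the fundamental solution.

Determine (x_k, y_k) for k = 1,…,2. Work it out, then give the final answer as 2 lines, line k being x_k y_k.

[19; 4,4,38] for √370; ℓ=3 ⇒ convergent index 5
step 0: (19, 1)  from 19·(1,0) + (0,1)
step 1: (77, 4)  from 4·(19,1) + (1,0)
…
step 4: (50339, 2617)  from 4·(12503,650) + (327,17)
step 5: (213859, 11118)  from 4·(50339,2617) + (12503,650)
(x₁, y₁) = (213859, 11118);  213859² − 370·11118² = 1 ✓
(x_2, y_2) = (213859·213859 + 370·11118·11118, 213859·11118 + 11118·213859) = (91471343761, 4755368724)

213859 11118
91471343761 4755368724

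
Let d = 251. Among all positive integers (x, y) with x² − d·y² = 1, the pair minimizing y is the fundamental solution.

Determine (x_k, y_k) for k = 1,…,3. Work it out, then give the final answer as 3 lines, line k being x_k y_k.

3674890 231957
27009633024199 1704832919460
198514860608593651330 12530146894788486843

d=251: √d = [15; 1,5,2,1,2,…,5,1,30] (ℓ=14, even), read p_13/q_13
step 0: (15, 1)  from 15·(1,0) + (0,1)
step 1: (16, 1)  from 1·(15,1) + (1,0)
…
step 3: (206, 13)  from 2·(95,6) + (16,1)
step 4: (301, 19)  from 1·(206,13) + (95,6)
step 5: (808, 51)  from 2·(301,19) + (206,13)
step 6: (1917, 121)  from 2·(808,51) + (301,19)
…
step 9: (151649, 9572)  from 2·(61043,3853) + (29563,1866)
step 10: (212692, 13425)  from 1·(151649,9572) + (61043,3853)
step 11: (577033, 36422)  from 2·(212692,13425) + (151649,9572)
step 12: (3097857, 195535)  from 5·(577033,36422) + (212692,13425)
step 13: (3674890, 231957)  from 1·(3097857,195535) + (577033,36422)
fundamental: x₁=3674890, y₁=231957  (since 13504816512100 − 251·53804049849 = 1)
n=2: (3674890,231957)∘(3674890,231957) = (3674890·3674890+251·231957·231957, 3674890·231957+231957·3674890) = (27009633024199,1704832919460)
n=3: (27009633024199,1704832919460)∘(3674890,231957) = (3674890·27009633024199+251·231957·1704832919460, 3674890·1704832919460+231957·27009633024199) = (198514860608593651330,12530146894788486843)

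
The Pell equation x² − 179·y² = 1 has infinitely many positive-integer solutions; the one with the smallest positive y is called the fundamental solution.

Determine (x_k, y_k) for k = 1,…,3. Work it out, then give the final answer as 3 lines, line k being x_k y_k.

d=179: √d = [13; 2,1,1,1,3,…,1,2,26] (ℓ=14, even), read p_13/q_13
step 0: (13, 1)  from 13·(1,0) + (0,1)
step 1: (27, 2)  from 2·(13,1) + (1,0)
step 2: (40, 3)  from 1·(27,2) + (13,1)
…
step 4: (107, 8)  from 1·(67,5) + (40,3)
step 5: (388, 29)  from 3·(107,8) + (67,5)
step 6: (2047, 153)  from 5·(388,29) + (107,8)
step 7: (26999, 2018)  from 13·(2047,153) + (388,29)
…
step 10: (575167, 42990)  from 1·(438125,32747) + (137042,10243)
step 11: (1013292, 75737)  from 1·(575167,42990) + (438125,32747)
step 12: (1588459, 118727)  from 1·(1013292,75737) + (575167,42990)
step 13: (4190210, 313191)  from 2·(1588459,118727) + (1013292,75737)
fundamental: x₁=4190210, y₁=313191  (since 17557859844100 − 179·98088602481 = 1)
k=2:  x_2 = 4190210·4190210+179·313191·313191 = 35115719688199,  y_2 = 4190210·313191+313191·4190210 = 2624672120220
k=3:  x_3 = 4190210·35115719688199+179·313191·2624672120220 = 294284479589372473370,  y_3 = 4190210·2624672120220+313191·35115719688199 = 21995854729733779209

4190210 313191
35115719688199 2624672120220
294284479589372473370 21995854729733779209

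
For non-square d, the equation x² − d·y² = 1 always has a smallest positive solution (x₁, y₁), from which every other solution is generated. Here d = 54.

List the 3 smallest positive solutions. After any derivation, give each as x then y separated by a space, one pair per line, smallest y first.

d=54: √d = [7; 2,1,6,1,2,14] (ℓ=6, even), read p_5/q_5
a_0=7:  p_0=7·1+0=7,  q_0=7·0+1=1
a_1=2:  p_1=2·7+1=15,  q_1=2·1+0=2
…
a_3=6:  p_3=6·22+15=147,  q_3=6·3+2=20
a_4=1:  p_4=1·147+22=169,  q_4=1·20+3=23
a_5=2:  p_5=2·169+147=485,  q_5=2·23+20=66
→ (485, 66).  Check: 485²=235225, 54·66²=235224, difference 1.
(485+66√54)^2 = 470449 + 64020√54
(485+66√54)^3 = 456335045 + 62099334√54

485 66
470449 64020
456335045 62099334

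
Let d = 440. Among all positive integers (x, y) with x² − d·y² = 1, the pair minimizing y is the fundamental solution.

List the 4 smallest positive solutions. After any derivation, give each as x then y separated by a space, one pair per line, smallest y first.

√440 → a₀=20, period (1,40); ℓ=2 even so k=1
k=0  a_k=20  p_k/q_k = 20/1
k=1  a_k=1  p_k/q_k = 21/1
fundamental: x₁=21, y₁=1  (since 441 − 440·1 = 1)
(x_2, y_2) = (21·21 + 440·1·1, 21·1 + 1·21) = (881, 42)
(x_3, y_3) = (21·881 + 440·1·42, 21·42 + 1·881) = (36981, 1763)
(x_4, y_4) = (21·36981 + 440·1·1763, 21·1763 + 1·36981) = (1552321, 74004)

21 1
881 42
36981 1763
1552321 74004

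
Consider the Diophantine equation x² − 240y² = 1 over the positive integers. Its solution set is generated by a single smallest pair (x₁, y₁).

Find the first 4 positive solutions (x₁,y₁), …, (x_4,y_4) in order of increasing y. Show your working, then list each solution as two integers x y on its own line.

31 2
1921 124
119071 7686
7380481 476408

[15; 2,30] for √240; ℓ=2 ⇒ convergent index 1
i=0: a=15 ⇒ p=15, q=1
i=1: a=2 ⇒ p=31, q=2
fundamental: x₁=31, y₁=2  (since 961 − 240·4 = 1)
(31+2√240)^2 = 1921 + 124√240
(31+2√240)^3 = 119071 + 7686√240
(31+2√240)^4 = 7380481 + 476408√240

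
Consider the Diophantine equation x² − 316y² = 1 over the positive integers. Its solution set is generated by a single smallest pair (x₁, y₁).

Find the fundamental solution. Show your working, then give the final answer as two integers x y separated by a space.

12799 720

√316 → a₀=17, period (1,3,2,8,2,3,1,34); ℓ=8 even so k=7
a_0=17:  p_0=17·1+0=17,  q_0=17·0+1=1
a_1=1:  p_1=1·17+1=18,  q_1=1·1+0=1
…
a_3=2:  p_3=2·71+18=160,  q_3=2·4+1=9
…
a_5=2:  p_5=2·1351+160=2862,  q_5=2·76+9=161
a_6=3:  p_6=3·2862+1351=9937,  q_6=3·161+76=559
a_7=1:  p_7=1·9937+2862=12799,  q_7=1·559+161=720
→ (12799, 720).  Check: 12799²=163814401, 316·720²=163814400, difference 1.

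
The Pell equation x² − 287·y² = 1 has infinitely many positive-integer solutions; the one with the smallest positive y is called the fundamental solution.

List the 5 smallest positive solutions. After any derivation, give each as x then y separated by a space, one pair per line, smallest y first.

d=287: √d = [16; 1,15,1,32] (ℓ=4, even), read p_3/q_3
a_0=16:  p_0=16·1+0=16,  q_0=16·0+1=1
a_1=1:  p_1=1·16+1=17,  q_1=1·1+0=1
a_2=15:  p_2=15·17+16=271,  q_2=15·1+1=16
a_3=1:  p_3=1·271+17=288,  q_3=1·16+1=17
fundamental: x₁=288, y₁=17  (since 82944 − 287·289 = 1)
k=2:  x_2 = 288·288+287·17·17 = 165887,  y_2 = 288·17+17·288 = 9792
k=3:  x_3 = 288·165887+287·17·9792 = 95550624,  y_3 = 288·9792+17·165887 = 5640175
k=4:  x_4 = 288·95550624+287·17·5640175 = 55036993537,  y_4 = 288·5640175+17·95550624 = 3248731008
k=5:  x_5 = 288·55036993537+287·17·3248731008 = 31701212726688,  y_5 = 288·3248731008+17·55036993537 = 1871263420433

288 17
165887 9792
95550624 5640175
55036993537 3248731008
31701212726688 1871263420433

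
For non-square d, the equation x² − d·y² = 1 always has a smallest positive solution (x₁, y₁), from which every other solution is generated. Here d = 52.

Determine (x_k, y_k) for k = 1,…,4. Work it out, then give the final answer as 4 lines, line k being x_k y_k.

[7; 4,1,2,1,4,14] for √52; ℓ=6 ⇒ convergent index 5
step 0: (7, 1)  from 7·(1,0) + (0,1)
step 1: (29, 4)  from 4·(7,1) + (1,0)
step 2: (36, 5)  from 1·(29,4) + (7,1)
…
step 4: (137, 19)  from 1·(101,14) + (36,5)
step 5: (649, 90)  from 4·(137,19) + (101,14)
(x₁, y₁) = (649, 90);  649² − 52·90² = 1 ✓
(x_2, y_2) = (649·649 + 52·90·90, 649·90 + 90·649) = (842401, 116820)
(x_3, y_3) = (649·842401 + 52·90·116820, 649·116820 + 90·842401) = (1093435849, 151632270)
(x_4, y_4) = (649·1093435849 + 52·90·151632270, 649·151632270 + 90·1093435849) = (1419278889601, 196818569640)

649 90
842401 116820
1093435849 151632270
1419278889601 196818569640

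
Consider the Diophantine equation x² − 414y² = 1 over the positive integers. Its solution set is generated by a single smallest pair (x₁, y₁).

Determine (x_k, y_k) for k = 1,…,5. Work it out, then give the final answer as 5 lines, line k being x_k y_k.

24335 1196
1184384449 58209320
57643991108495 2833047603204
2805533046066067201 137884426789729360
136545293294391499564175 6710835049023080347996

d=414: √d = [20; 2,1,7,2,7,1,2,40] (ℓ=8, even), read p_7/q_7
step 0: (20, 1)  from 20·(1,0) + (0,1)
…
step 3: (468, 23)  from 7·(61,3) + (41,2)
…
step 6: (8444, 415)  from 1·(7447,366) + (997,49)
step 7: (24335, 1196)  from 2·(8444,415) + (7447,366)
(x₁, y₁) = (24335, 1196);  24335² − 414·1196² = 1 ✓
k=2:  x_2 = 24335·24335+414·1196·1196 = 1184384449,  y_2 = 24335·1196+1196·24335 = 58209320
k=3:  x_3 = 24335·1184384449+414·1196·58209320 = 57643991108495,  y_3 = 24335·58209320+1196·1184384449 = 2833047603204
k=4:  x_4 = 24335·57643991108495+414·1196·2833047603204 = 2805533046066067201,  y_4 = 24335·2833047603204+1196·57643991108495 = 137884426789729360
k=5:  x_5 = 24335·2805533046066067201+414·1196·137884426789729360 = 136545293294391499564175,  y_5 = 24335·137884426789729360+1196·2805533046066067201 = 6710835049023080347996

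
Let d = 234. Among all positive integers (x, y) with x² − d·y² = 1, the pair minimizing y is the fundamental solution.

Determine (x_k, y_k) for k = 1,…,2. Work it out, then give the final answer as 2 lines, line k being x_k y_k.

√234 = [15; 3,2,1,2,1,2,3,30, …], period ℓ=8 (even) → k=7
i=0: a=15 ⇒ p=15, q=1
…
i=4: a=2 ⇒ p=413, q=27
…
i=6: a=2 ⇒ p=1545, q=101
i=7: a=3 ⇒ p=5201, q=340
→ (5201, 340).  Check: 5201²=27050401, 234·340²=27050400, difference 1.
k=2:  x_2 = 5201·5201+234·340·340 = 54100801,  y_2 = 5201·340+340·5201 = 3536680

5201 340
54100801 3536680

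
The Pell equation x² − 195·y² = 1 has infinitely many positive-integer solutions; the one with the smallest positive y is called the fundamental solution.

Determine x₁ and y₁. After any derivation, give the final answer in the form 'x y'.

d=195: √d = [13; 1,26] (ℓ=2, even), read p_1/q_1
k=0  a_k=13  p_k/q_k = 13/1
k=1  a_k=1  p_k/q_k = 14/1
fundamental: x₁=14, y₁=1  (since 196 − 195·1 = 1)

14 1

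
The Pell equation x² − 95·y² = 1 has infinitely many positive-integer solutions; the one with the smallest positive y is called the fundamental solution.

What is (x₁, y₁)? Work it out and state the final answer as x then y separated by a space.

39 4

d=95: √d = [9; 1,2,1,18] (ℓ=4, even), read p_3/q_3
k=0  a_k=9  p_k/q_k = 9/1
k=1  a_k=1  p_k/q_k = 10/1
k=2  a_k=2  p_k/q_k = 29/3
k=3  a_k=1  p_k/q_k = 39/4
fundamental: x₁=39, y₁=4  (since 1521 − 95·16 = 1)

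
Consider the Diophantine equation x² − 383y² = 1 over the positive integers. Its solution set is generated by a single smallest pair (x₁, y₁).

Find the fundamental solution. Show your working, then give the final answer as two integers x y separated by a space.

18768 959

d=383: √d = [19; 1,1,3,19,3,1,1,38] (ℓ=8, even), read p_7/q_7
i=0: a=19 ⇒ p=19, q=1
i=1: a=1 ⇒ p=20, q=1
i=2: a=1 ⇒ p=39, q=2
…
i=4: a=19 ⇒ p=2642, q=135
i=5: a=3 ⇒ p=8063, q=412
i=6: a=1 ⇒ p=10705, q=547
i=7: a=1 ⇒ p=18768, q=959
fundamental: x₁=18768, y₁=959  (since 352237824 − 383·919681 = 1)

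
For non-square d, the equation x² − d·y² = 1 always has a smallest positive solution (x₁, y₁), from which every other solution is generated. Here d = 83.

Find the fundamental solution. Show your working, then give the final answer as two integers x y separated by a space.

√83 = [9; 9,18, …], period ℓ=2 (even) → k=1
step 0: (9, 1)  from 9·(1,0) + (0,1)
step 1: (82, 9)  from 9·(9,1) + (1,0)
→ (82, 9).  Check: 82²=6724, 83·9²=6723, difference 1.

82 9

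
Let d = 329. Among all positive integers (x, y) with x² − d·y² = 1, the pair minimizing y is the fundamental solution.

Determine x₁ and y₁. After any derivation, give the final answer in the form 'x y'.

d=329: √d = [18; 7,4,2,1,1,4,1,1,2,4,7,36] (ℓ=12, even), read p_11/q_11
k=0  a_k=18  p_k/q_k = 18/1
…
k=2  a_k=4  p_k/q_k = 526/29
k=3  a_k=2  p_k/q_k = 1179/65
…
k=5  a_k=1  p_k/q_k = 2884/159
k=6  a_k=4  p_k/q_k = 13241/730
k=7  a_k=1  p_k/q_k = 16125/889
…
k=9  a_k=2  p_k/q_k = 74857/4127
k=10  a_k=4  p_k/q_k = 328794/18127
k=11  a_k=7  p_k/q_k = 2376415/131016
(x₁, y₁) = (2376415, 131016);  2376415² − 329·131016² = 1 ✓

2376415 131016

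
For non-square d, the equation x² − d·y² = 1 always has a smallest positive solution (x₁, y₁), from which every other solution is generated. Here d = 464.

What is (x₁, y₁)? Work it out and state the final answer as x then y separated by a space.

[21; 1,1,5,1,1,1,5,1,1,42] for √464; ℓ=10 ⇒ convergent index 9
k=0  a_k=21  p_k/q_k = 21/1
k=1  a_k=1  p_k/q_k = 22/1
…
k=5  a_k=1  p_k/q_k = 517/24
k=6  a_k=1  p_k/q_k = 797/37
…
k=8  a_k=1  p_k/q_k = 5299/246
k=9  a_k=1  p_k/q_k = 9801/455
→ (9801, 455).  Check: 9801²=96059601, 464·455²=96059600, difference 1.

9801 455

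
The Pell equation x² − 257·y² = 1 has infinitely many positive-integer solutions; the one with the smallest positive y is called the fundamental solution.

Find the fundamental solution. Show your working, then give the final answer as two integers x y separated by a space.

√257 = [16; 32, …], period ℓ=1 (odd) → k=1
k=0  a_k=16  p_k/q_k = 16/1
k=1  a_k=32  p_k/q_k = 513/32
fundamental: x₁=513, y₁=32  (since 263169 − 257·1024 = 1)

513 32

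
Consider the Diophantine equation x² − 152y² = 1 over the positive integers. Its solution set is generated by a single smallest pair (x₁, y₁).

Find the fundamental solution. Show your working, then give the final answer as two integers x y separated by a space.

37 3

[12; 3,24] for √152; ℓ=2 ⇒ convergent index 1
k=0  a_k=12  p_k/q_k = 12/1
k=1  a_k=3  p_k/q_k = 37/3
(x₁, y₁) = (37, 3);  37² − 152·3² = 1 ✓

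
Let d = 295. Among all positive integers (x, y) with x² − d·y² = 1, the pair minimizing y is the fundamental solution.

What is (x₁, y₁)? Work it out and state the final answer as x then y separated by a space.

√295 → a₀=17, period (5,1,2,3,2,6,2,3,2,1,5,34); ℓ=12 even so k=11
k=0  a_k=17  p_k/q_k = 17/1
k=1  a_k=5  p_k/q_k = 86/5
…
k=8  a_k=3  p_k/q_k = 108103/6294
…
k=10  a_k=1  p_k/q_k = 355517/20699
k=11  a_k=5  p_k/q_k = 2024999/117900
(x₁, y₁) = (2024999, 117900);  2024999² − 295·117900² = 1 ✓

2024999 117900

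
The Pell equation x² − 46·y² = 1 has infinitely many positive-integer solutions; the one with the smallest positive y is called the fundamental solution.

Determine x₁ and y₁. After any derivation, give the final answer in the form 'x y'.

[6; 1,3,1,1,2,6,2,1,1,3,1,12] for √46; ℓ=12 ⇒ convergent index 11
step 0: (6, 1)  from 6·(1,0) + (0,1)
step 1: (7, 1)  from 1·(6,1) + (1,0)
step 2: (27, 4)  from 3·(7,1) + (6,1)
step 3: (34, 5)  from 1·(27,4) + (7,1)
step 4: (61, 9)  from 1·(34,5) + (27,4)
step 5: (156, 23)  from 2·(61,9) + (34,5)
…
step 7: (2150, 317)  from 2·(997,147) + (156,23)
step 8: (3147, 464)  from 1·(2150,317) + (997,147)
…
step 10: (19038, 2807)  from 3·(5297,781) + (3147,464)
step 11: (24335, 3588)  from 1·(19038,2807) + (5297,781)
fundamental: x₁=24335, y₁=3588  (since 592192225 − 46·12873744 = 1)

24335 3588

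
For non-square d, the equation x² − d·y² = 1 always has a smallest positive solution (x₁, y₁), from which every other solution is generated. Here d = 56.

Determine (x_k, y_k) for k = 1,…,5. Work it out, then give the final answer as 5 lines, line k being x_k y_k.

d=56: √d = [7; 2,14] (ℓ=2, even), read p_1/q_1
i=0: a=7 ⇒ p=7, q=1
i=1: a=2 ⇒ p=15, q=2
fundamental: x₁=15, y₁=2  (since 225 − 56·4 = 1)
n=2: (15,2)∘(15,2) = (15·15+56·2·2, 15·2+2·15) = (449,60)
n=3: (449,60)∘(15,2) = (15·449+56·2·60, 15·60+2·449) = (13455,1798)
n=4: (13455,1798)∘(15,2) = (15·13455+56·2·1798, 15·1798+2·13455) = (403201,53880)
n=5: (403201,53880)∘(15,2) = (15·403201+56·2·53880, 15·53880+2·403201) = (12082575,1614602)

15 2
449 60
13455 1798
403201 53880
12082575 1614602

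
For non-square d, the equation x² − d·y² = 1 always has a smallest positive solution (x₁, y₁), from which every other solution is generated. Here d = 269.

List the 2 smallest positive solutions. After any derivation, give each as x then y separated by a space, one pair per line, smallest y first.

√269 = [16; 2,2,32, …], period ℓ=3 (odd) → k=5
i=0: a=16 ⇒ p=16, q=1
i=1: a=2 ⇒ p=33, q=2
i=2: a=2 ⇒ p=82, q=5
i=3: a=32 ⇒ p=2657, q=162
i=4: a=2 ⇒ p=5396, q=329
i=5: a=2 ⇒ p=13449, q=820
(x₁, y₁) = (13449, 820);  13449² − 269·820² = 1 ✓
n=2: (13449,820)∘(13449,820) = (13449·13449+269·820·820, 13449·820+820·13449) = (361751201,22056360)

13449 820
361751201 22056360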